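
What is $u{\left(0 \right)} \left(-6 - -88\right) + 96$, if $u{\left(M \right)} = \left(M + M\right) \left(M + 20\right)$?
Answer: $96$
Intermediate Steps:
$u{\left(M \right)} = 2 M \left(20 + M\right)$
$u{\left(0 \right)} \left(-6 - -88\right) + 96 = 2 \cdot 0 \left(20 + 0\right) \left(-6 - -88\right) + 96 = 2 \cdot 0 \cdot 20 \left(-6 + 88\right) + 96 = 0 \cdot 82 + 96 = 0 + 96 = 96$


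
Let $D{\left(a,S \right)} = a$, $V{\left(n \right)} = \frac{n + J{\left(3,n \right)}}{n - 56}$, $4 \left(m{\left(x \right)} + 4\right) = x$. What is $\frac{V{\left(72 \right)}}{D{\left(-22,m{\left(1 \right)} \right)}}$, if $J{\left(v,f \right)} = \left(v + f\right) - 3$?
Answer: $- \frac{9}{22} \approx -0.40909$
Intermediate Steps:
$m{\left(x \right)} = -4 + \frac{x}{4}$
$J{\left(v,f \right)} = -3 + f + v$ ($J{\left(v,f \right)} = \left(f + v\right) - 3 = -3 + f + v$)
$V{\left(n \right)} = \frac{2 n}{-56 + n}$ ($V{\left(n \right)} = \frac{n + \left(-3 + n + 3\right)}{n - 56} = \frac{n + n}{-56 + n} = \frac{2 n}{-56 + n}$)
$\frac{V{\left(72 \right)}}{D{\left(-22,m{\left(1 \right)} \right)}} = \frac{2 \cdot 72 \frac{1}{-56 + 72}}{-22} = 2 \cdot 72 \cdot \frac{1}{16} \left(- \frac{1}{22}\right) = 9 \left(- \frac{1}{22}\right) = - \frac{9}{22}$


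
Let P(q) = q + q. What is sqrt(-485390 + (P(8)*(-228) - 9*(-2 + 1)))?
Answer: I*sqrt(489029) ≈ 699.31*I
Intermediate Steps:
P(q) = 2*q
sqrt(-485390 + (P(8)*(-228) - 9*(-2 + 1))) = sqrt(-485390 + ((2*8)*(-228) - 9*(-2 + 1))) = sqrt(-485390 + (16*(-228) - 9*(-1))) = sqrt(-485390 + (-3648 + 9)) = sqrt(-485390 - 3639) = sqrt(-489029) = I*sqrt(489029)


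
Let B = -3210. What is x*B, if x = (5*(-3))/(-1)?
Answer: -48150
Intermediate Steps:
x = 15 (x = -15*(-1) = 15)
x*B = 15*(-3210) = -48150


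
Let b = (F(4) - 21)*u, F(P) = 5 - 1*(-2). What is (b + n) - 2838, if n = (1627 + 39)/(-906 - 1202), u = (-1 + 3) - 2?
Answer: -176005/62 ≈ -2838.8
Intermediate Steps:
F(P) = 7 (F(P) = 5 + 2 = 7)
u = 0 (u = 2 - 2 = 0)
b = 0 (b = (7 - 21)*0 = -14*0 = 0)
n = -49/62 (n = 1666/(-2108) = 1666*(-1/2108) = -49/62 ≈ -0.79032)
(b + n) - 2838 = (0 - 49/62) - 2838 = -49/62 - 2838 = -176005/62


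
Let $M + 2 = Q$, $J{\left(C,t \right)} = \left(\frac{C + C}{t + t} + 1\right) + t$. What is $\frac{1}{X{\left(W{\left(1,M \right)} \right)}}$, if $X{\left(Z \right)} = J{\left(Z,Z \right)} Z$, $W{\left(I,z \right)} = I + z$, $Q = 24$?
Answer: $\frac{1}{575} \approx 0.0017391$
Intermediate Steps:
$J{\left(C,t \right)} = 1 + t + \frac{C}{t}$ ($J{\left(C,t \right)} = \left(\frac{2 C}{2 t} + 1\right) + t = \left(2 C \frac{1}{2 t} + 1\right) + t = \left(\frac{C}{t} + 1\right) + t = \left(1 + \frac{C}{t}\right) + t = 1 + t + \frac{C}{t}$)
$M = 22$ ($M = -2 + 24 = 22$)
$X{\left(Z \right)} = Z \left(2 + Z\right)$ ($X{\left(Z \right)} = \left(1 + Z + \frac{Z}{Z}\right) Z = \left(1 + Z + 1\right) Z = \left(2 + Z\right) Z = Z \left(2 + Z\right)$)
$\frac{1}{X{\left(W{\left(1,M \right)} \right)}} = \frac{1}{\left(1 + 22\right) \left(2 + \left(1 + 22\right)\right)} = \frac{1}{23 \left(2 + 23\right)} = \frac{1}{23 \cdot 25} = \frac{1}{575}$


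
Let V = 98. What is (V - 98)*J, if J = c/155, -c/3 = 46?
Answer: 0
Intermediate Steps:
c = -138 (c = -3*46 = -138)
J = -138/155 ≈ -0.89032
(V - 98)*J = (98 - 98)*(-138/155) = 0*(-138/155) = 0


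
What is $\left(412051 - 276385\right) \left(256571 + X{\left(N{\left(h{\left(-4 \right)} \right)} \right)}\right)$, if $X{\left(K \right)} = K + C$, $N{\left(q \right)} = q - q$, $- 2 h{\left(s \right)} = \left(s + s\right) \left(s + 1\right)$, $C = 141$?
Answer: $34827090192$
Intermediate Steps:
$h{\left(s \right)} = - s \left(1 + s\right)$ ($h{\left(s \right)} = - \frac{\left(s + s\right) \left(s + 1\right)}{2} = - \frac{2 s \left(1 + s\right)}{2} = - s \left(1 + s\right)$)
$N{\left(q \right)} = 0$
$X{\left(K \right)} = 141 + K$ ($X{\left(K \right)} = K + 141 = 141 + K$)
$\left(412051 - 276385\right) \left(256571 + X{\left(N{\left(h{\left(-4 \right)} \right)} \right)}\right) = \left(412051 - 276385\right) \left(256571 + \left(141 + 0\right)\right) = 135666 \left(256571 + 141\right) = 135666 \cdot 256712 = 34827090192$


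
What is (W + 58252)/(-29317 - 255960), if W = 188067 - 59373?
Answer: -186946/285277 ≈ -0.65531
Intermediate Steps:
W = 128694
(W + 58252)/(-29317 - 255960) = (128694 + 58252)/(-29317 - 255960) = 186946/(-285277) = 186946*(-1/285277) = -186946/285277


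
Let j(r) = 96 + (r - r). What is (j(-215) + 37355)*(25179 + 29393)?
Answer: 2043775972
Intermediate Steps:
j(r) = 96 (j(r) = 96 + 0 = 96)
(j(-215) + 37355)*(25179 + 29393) = (96 + 37355)*(25179 + 29393) = 37451*54572 = 2043775972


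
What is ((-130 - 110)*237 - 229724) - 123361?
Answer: -409965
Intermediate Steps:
((-130 - 110)*237 - 229724) - 123361 = (-240*237 - 229724) - 123361 = (-56880 - 229724) - 123361 = -286604 - 123361 = -409965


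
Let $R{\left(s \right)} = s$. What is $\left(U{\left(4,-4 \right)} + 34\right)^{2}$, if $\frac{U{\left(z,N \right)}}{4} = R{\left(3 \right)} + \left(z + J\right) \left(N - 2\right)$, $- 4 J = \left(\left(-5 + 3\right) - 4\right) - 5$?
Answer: $13456$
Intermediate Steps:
$J = \frac{11}{4}$ ($J = - \frac{\left(\left(-5 + 3\right) - 4\right) - 5}{4} = - \frac{\left(-2 - 4\right) - 5}{4} = - \frac{-6 - 5}{4} = \left(- \frac{1}{4}\right) \left(-11\right) = \frac{11}{4} \approx 2.75$)
$U{\left(z,N \right)} = 12 + 4 \left(-2 + N\right) \left(\frac{11}{4} + z\right)$ ($U{\left(z,N \right)} = 4 \left(3 + \left(z + \frac{11}{4}\right) \left(N - 2\right)\right) = 4 \left(3 + \left(\frac{11}{4} + z\right) \left(-2 + N\right)\right) = 4 \left(3 + \left(-2 + N\right) \left(\frac{11}{4} + z\right)\right) = 12 + 4 \left(-2 + N\right) \left(\frac{11}{4} + z\right)$)
$\left(U{\left(4,-4 \right)} + 34\right)^{2} = \left(\left(-10 - 32 + 11 \left(-4\right) + 4 \left(-4\right) 4\right) + 34\right)^{2} = \left(\left(-10 - 32 - 44 - 64\right) + 34\right)^{2} = \left(-150 + 34\right)^{2} = \left(-116\right)^{2} = 13456$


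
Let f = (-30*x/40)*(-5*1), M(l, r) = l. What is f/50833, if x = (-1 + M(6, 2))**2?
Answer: 375/203332 ≈ 0.0018443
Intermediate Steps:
x = 25 (x = (-1 + 6)**2 = 5**2 = 25)
f = 375/4 (f = (-750/40)*(-5*1) = -750/40*(-5) = -30*5/8*(-5) = -75/4*(-5) = 375/4 ≈ 93.750)
f/50833 = (375/4)/50833 = (375/4)*(1/50833) = 375/203332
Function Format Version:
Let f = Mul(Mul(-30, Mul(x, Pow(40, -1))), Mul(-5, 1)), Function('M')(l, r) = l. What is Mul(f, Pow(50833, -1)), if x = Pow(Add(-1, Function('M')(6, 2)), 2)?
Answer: Rational(375, 203332) ≈ 0.0018443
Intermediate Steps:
x = 25 (x = Pow(Add(-1, 6), 2) = Pow(5, 2) = 25)
f = Rational(375, 4) (f = Mul(Mul(-30, Mul(25, Pow(40, -1))), Mul(-5, 1)) = Mul(Mul(-30, Mul(25, Rational(1, 40))), -5) = Mul(Mul(-30, Rational(5, 8)), -5) = Mul(Rational(-75, 4), -5) = Rational(375, 4) ≈ 93.750)
Mul(f, Pow(50833, -1)) = Mul(Rational(375, 4), Pow(50833, -1)) = Mul(Rational(375, 4), Rational(1, 50833)) = Rational(375, 203332)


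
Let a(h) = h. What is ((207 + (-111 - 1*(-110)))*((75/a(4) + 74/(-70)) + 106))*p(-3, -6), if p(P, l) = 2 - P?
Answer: 1783651/14 ≈ 1.2740e+5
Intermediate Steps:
((207 + (-111 - 1*(-110)))*((75/a(4) + 74/(-70)) + 106))*p(-3, -6) = ((207 + (-111 - 1*(-110)))*((75/4 + 74/(-70)) + 106))*(2 - 1*(-3)) = ((207 + (-111 + 110))*((75*(¼) + 74*(-1/70)) + 106))*(2 + 3) = ((207 - 1)*((75/4 - 37/35) + 106))*5 = (206*(2477/140 + 106))*5 = (206*(17317/140))*5 = (1783651/70)*5 = 1783651/14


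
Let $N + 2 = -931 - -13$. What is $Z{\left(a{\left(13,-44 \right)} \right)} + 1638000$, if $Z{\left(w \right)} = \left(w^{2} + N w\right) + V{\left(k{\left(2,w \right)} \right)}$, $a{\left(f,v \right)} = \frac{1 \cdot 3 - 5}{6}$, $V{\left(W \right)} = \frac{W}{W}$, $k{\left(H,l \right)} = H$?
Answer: $\frac{14744770}{9} \approx 1.6383 \cdot 10^{6}$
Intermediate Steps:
$V{\left(W \right)} = 1$
$N = -920$ ($N = -2 - 918 = -920$)
$a{\left(f,v \right)} = - \frac{1}{3}$ ($a{\left(f,v \right)} = \left(3 - 5\right) \frac{1}{6} = \left(-2\right) \frac{1}{6} = - \frac{1}{3}$)
$Z{\left(w \right)} = 1 + w^{2} - 920 w$ ($Z{\left(w \right)} = \left(w^{2} - 920 w\right) + 1 = 1 + w^{2} - 920 w$)
$Z{\left(a{\left(13,-44 \right)} \right)} + 1638000 = \left(1 + \left(- \frac{1}{3}\right)^{2} - - \frac{920}{3}\right) + 1638000 = \left(1 + \frac{1}{9} + \frac{920}{3}\right) + 1638000 = \frac{2770}{9} + 1638000 = \frac{14744770}{9}$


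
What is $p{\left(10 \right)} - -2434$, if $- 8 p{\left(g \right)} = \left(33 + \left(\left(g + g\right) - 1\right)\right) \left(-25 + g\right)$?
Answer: $\frac{5063}{2} \approx 2531.5$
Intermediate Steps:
$p{\left(g \right)} = - \frac{\left(-25 + g\right) \left(32 + 2 g\right)}{8}$ ($p{\left(g \right)} = - \frac{\left(33 + \left(\left(g + g\right) - 1\right)\right) \left(-25 + g\right)}{8} = - \frac{\left(33 + \left(2 g - 1\right)\right) \left(-25 + g\right)}{8} = - \frac{\left(33 + \left(-1 + 2 g\right)\right) \left(-25 + g\right)}{8} = - \frac{\left(32 + 2 g\right) \left(-25 + g\right)}{8} = - \frac{\left(-25 + g\right) \left(32 + 2 g\right)}{8}$)
$p{\left(10 \right)} - -2434 = \left(100 - \frac{10^{2}}{4} + \frac{9}{4} \cdot 10\right) - -2434 = \left(100 - 25 + \frac{45}{2}\right) + 2434 = \frac{195}{2} + 2434 = \frac{5063}{2}$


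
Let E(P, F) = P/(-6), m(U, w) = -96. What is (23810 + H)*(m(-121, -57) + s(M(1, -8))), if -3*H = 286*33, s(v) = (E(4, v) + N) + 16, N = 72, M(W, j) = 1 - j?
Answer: -179088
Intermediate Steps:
E(P, F) = -P/6 (E(P, F) = P*(-1/6) = -P/6)
s(v) = 262/3 (s(v) = (-1/6*4 + 72) + 16 = (-2/3 + 72) + 16 = 214/3 + 16 = 262/3)
H = -3146 (H = -286*33/3 = -1/3*9438 = -3146)
(23810 + H)*(m(-121, -57) + s(M(1, -8))) = (23810 - 3146)*(-96 + 262/3) = 20664*(-26/3) = -179088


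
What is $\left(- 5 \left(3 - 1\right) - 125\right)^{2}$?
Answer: $18225$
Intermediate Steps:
$\left(- 5 \left(3 - 1\right) - 125\right)^{2} = \left(\left(-5\right) 2 - 125\right)^{2} = \left(-10 - 125\right)^{2} = \left(-135\right)^{2} = 18225$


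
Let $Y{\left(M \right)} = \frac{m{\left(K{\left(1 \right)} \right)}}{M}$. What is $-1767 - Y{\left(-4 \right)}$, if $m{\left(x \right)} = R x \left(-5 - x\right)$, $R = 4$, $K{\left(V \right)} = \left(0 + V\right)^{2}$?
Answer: $-1773$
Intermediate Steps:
$K{\left(V \right)} = V^{2}$
$m{\left(x \right)} = 4 x \left(-5 - x\right)$
$Y{\left(M \right)} = - \frac{24}{M}$ ($Y{\left(M \right)} = \frac{\left(-4\right) 1^{2} \left(5 + 1^{2}\right)}{M} = \frac{\left(-4\right) 1 \left(5 + 1\right)}{M} = \frac{\left(-4\right) 1 \cdot 6}{M} = - \frac{24}{M}$)
$-1767 - Y{\left(-4 \right)} = -1767 - - \frac{24}{-4} = -1767 - \left(-24\right) \left(- \frac{1}{4}\right) = -1767 - 6 = -1773$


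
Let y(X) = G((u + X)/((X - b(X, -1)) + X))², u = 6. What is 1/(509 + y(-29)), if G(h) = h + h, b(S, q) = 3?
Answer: 3721/1896105 ≈ 0.0019624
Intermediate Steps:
G(h) = 2*h
y(X) = 4*(6 + X)²/(-3 + 2*X)² (y(X) = (2*((6 + X)/((X - 1*3) + X)))² = (2*((6 + X)/((X - 3) + X)))² = (2*((6 + X)/((-3 + X) + X)))² = (2*((6 + X)/(-3 + 2*X)))² = (2*(6 + X)/(-3 + 2*X))² = 4*(6 + X)²/(-3 + 2*X)²)
1/(509 + y(-29)) = 1/(509 + 4*(6 - 29)²/(-3 + 2*(-29))²) = 1/(509 + 4*(-23)²/(-3 - 58)²) = 1/(509 + 4*529/(-61)²) = 1/(509 + 4*(1/3721)*529) = 1/(509 + 2116/3721) = 1/(1896105/3721) = 3721/1896105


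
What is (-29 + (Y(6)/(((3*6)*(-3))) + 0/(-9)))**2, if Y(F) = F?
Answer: 68644/81 ≈ 847.46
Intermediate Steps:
(-29 + (Y(6)/(((3*6)*(-3))) + 0/(-9)))**2 = (-29 + (6/(((3*6)*(-3))) + 0/(-9)))**2 = (-29 + (6/((18*(-3))) + 0*(-1/9)))**2 = (-29 + (6/(-54) + 0))**2 = (-29 + (6*(-1/54) + 0))**2 = (-29 + (-1/9 + 0))**2 = (-29 - 1/9)**2 = (-262/9)**2 = 68644/81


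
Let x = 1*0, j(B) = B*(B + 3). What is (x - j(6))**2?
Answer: 2916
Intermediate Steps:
j(B) = B*(3 + B)
x = 0
(x - j(6))**2 = (0 - 6*(3 + 6))**2 = (0 - 6*9)**2 = (0 - 1*54)**2 = (0 - 54)**2 = (-54)**2 = 2916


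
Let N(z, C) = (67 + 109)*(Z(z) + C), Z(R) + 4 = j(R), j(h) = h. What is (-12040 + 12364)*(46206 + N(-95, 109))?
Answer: 15540984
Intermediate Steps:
Z(R) = -4 + R
N(z, C) = -704 + 176*C + 176*z (N(z, C) = (67 + 109)*((-4 + z) + C) = 176*(-4 + C + z) = -704 + 176*C + 176*z)
(-12040 + 12364)*(46206 + N(-95, 109)) = (-12040 + 12364)*(46206 + (-704 + 176*109 + 176*(-95))) = 324*(46206 + (-704 + 19184 - 16720)) = 324*(46206 + 1760) = 324*47966 = 15540984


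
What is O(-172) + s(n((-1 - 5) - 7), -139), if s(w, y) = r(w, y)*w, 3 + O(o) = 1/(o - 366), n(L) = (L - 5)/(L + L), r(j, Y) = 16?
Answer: 56477/6994 ≈ 8.0751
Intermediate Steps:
n(L) = (-5 + L)/(2*L) (n(L) = (-5 + L)/((2*L)) = (-5 + L)*(1/(2*L)) = (-5 + L)/(2*L))
O(o) = -3 + 1/(-366 + o) (O(o) = -3 + 1/(o - 366) = -3 + 1/(-366 + o))
s(w, y) = 16*w
O(-172) + s(n((-1 - 5) - 7), -139) = (1099 - 3*(-172))/(-366 - 172) + 16*((-5 + ((-1 - 5) - 7))/(2*((-1 - 5) - 7))) = (1099 + 516)/(-538) + 16*((-5 + (-6 - 7))/(2*(-6 - 7))) = -1/538*1615 + 16*((½)*(-5 - 13)/(-13)) = -1615/538 + 16*((½)*(-1/13)*(-18)) = -1615/538 + 16*(9/13) = -1615/538 + 144/13 = 56477/6994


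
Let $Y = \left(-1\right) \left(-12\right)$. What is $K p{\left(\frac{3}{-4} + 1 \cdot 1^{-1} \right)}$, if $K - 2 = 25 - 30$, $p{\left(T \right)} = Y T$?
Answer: $-9$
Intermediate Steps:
$Y = 12$
$p{\left(T \right)} = 12 T$
$K = -3$ ($K = 2 + \left(25 - 30\right) = 2 - 5 = -3$)
$K p{\left(\frac{3}{-4} + 1 \cdot 1^{-1} \right)} = - 3 \cdot 12 \left(\frac{3}{-4} + 1 \cdot 1^{-1}\right) = - 3 \cdot 12 \left(3 \left(- \frac{1}{4}\right) + 1 \cdot 1\right) = - 3 \cdot 12 \left(- \frac{3}{4} + 1\right) = - 3 \cdot 12 \cdot \frac{1}{4} = \left(-3\right) 3 = -9$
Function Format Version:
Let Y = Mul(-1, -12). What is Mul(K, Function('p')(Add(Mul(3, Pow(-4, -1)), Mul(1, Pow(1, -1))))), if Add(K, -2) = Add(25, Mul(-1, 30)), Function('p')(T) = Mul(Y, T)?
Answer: -9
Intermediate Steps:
Y = 12
Function('p')(T) = Mul(12, T)
K = -3 (K = Add(2, Add(25, Mul(-1, 30))) = Add(2, Add(25, -30)) = Add(2, -5) = -3)
Mul(K, Function('p')(Add(Mul(3, Pow(-4, -1)), Mul(1, Pow(1, -1))))) = Mul(-3, Mul(12, Add(Mul(3, Pow(-4, -1)), Mul(1, Pow(1, -1))))) = Mul(-3, Mul(12, Add(Mul(3, Rational(-1, 4)), Mul(1, 1)))) = Mul(-3, Mul(12, Add(Rational(-3, 4), 1))) = Mul(-3, Mul(12, Rational(1, 4))) = Mul(-3, 3) = -9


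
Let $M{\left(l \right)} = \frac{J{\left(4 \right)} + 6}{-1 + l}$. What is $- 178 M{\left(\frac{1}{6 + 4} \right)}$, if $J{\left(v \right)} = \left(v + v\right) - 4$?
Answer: $\frac{17800}{9} \approx 1977.8$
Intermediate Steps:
$J{\left(v \right)} = -4 + 2 v$ ($J{\left(v \right)} = 2 v - 4 = -4 + 2 v$)
$M{\left(l \right)} = \frac{10}{-1 + l}$ ($M{\left(l \right)} = \frac{\left(-4 + 2 \cdot 4\right) + 6}{-1 + l} = \frac{\left(-4 + 8\right) + 6}{-1 + l} = \frac{4 + 6}{-1 + l} = \frac{10}{-1 + l}$)
$- 178 M{\left(\frac{1}{6 + 4} \right)} = - 178 \frac{10}{-1 + \frac{1}{6 + 4}} = - 178 \frac{10}{-1 + \frac{1}{10}} = - 178 \frac{10}{- \frac{9}{10}} = - 178 \cdot 10 \left(- \frac{10}{9}\right) = \left(-178\right) \left(- \frac{100}{9}\right) = \frac{17800}{9}$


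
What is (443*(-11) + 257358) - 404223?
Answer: -151738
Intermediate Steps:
(443*(-11) + 257358) - 404223 = (-4873 + 257358) - 404223 = 252485 - 404223 = -151738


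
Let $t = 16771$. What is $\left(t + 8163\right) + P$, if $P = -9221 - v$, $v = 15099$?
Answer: $614$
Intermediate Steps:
$P = -24320$ ($P = -9221 - 15099 = -24320$)
$\left(t + 8163\right) + P = \left(16771 + 8163\right) - 24320 = 24934 - 24320 = 614$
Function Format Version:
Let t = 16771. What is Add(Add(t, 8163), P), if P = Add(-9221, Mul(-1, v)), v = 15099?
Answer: 614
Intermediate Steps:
P = -24320 (P = Add(-9221, Mul(-1, 15099)) = Add(-9221, -15099) = -24320)
Add(Add(t, 8163), P) = Add(Add(16771, 8163), -24320) = Add(24934, -24320) = 614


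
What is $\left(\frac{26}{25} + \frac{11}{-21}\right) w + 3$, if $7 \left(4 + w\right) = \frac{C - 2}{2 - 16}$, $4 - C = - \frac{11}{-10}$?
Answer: $\frac{478741}{514500} \approx 0.9305$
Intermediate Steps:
$C = \frac{29}{10}$ ($C = 4 - - \frac{11}{-10} = 4 - \left(-11\right) \left(- \frac{1}{10}\right) = 4 - \frac{11}{10} = \frac{29}{10} \approx 2.9$)
$w = - \frac{3929}{980}$ ($w = -4 + \frac{\left(\frac{29}{10} - 2\right) \frac{1}{2 - 16}}{7} = -4 + \frac{\frac{9}{10} \frac{1}{-14}}{7} = -4 + \frac{\frac{9}{10} \left(- \frac{1}{14}\right)}{7} = -4 + \frac{1}{7} \left(- \frac{9}{140}\right) = -4 - \frac{9}{980} = - \frac{3929}{980} \approx -4.0092$)
$\left(\frac{26}{25} + \frac{11}{-21}\right) w + 3 = \left(\frac{26}{25} + \frac{11}{-21}\right) \left(- \frac{3929}{980}\right) + 3 = \left(26 \cdot \frac{1}{25} + 11 \left(- \frac{1}{21}\right)\right) \left(- \frac{3929}{980}\right) + 3 = \left(\frac{26}{25} - \frac{11}{21}\right) \left(- \frac{3929}{980}\right) + 3 = \frac{271}{525} \left(- \frac{3929}{980}\right) + 3 = - \frac{1064759}{514500} + 3 = \frac{478741}{514500}$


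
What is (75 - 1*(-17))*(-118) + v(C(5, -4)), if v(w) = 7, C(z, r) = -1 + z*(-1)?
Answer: -10849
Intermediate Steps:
C(z, r) = -1 - z
(75 - 1*(-17))*(-118) + v(C(5, -4)) = (75 - 1*(-17))*(-118) + 7 = (75 + 17)*(-118) + 7 = 92*(-118) + 7 = -10856 + 7 = -10849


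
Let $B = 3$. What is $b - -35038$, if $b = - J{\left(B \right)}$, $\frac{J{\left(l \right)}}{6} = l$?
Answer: $35020$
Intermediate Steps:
$J{\left(l \right)} = 6 l$
$b = -18$ ($b = - 6 \cdot 3 = \left(-1\right) 18 = -18$)
$b - -35038 = -18 - -35038 = -18 + 35038 = 35020$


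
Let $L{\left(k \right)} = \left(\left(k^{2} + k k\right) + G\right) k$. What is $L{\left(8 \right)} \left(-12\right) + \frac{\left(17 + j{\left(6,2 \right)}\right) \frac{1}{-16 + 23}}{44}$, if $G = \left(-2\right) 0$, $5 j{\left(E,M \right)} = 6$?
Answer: $- \frac{2703347}{220} \approx -12288.0$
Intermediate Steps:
$j{\left(E,M \right)} = \frac{6}{5}$ ($j{\left(E,M \right)} = \frac{1}{5} \cdot 6 = \frac{6}{5}$)
$G = 0$
$L{\left(k \right)} = 2 k^{3}$ ($L{\left(k \right)} = \left(\left(k^{2} + k k\right) + 0\right) k = \left(\left(k^{2} + k^{2}\right) + 0\right) k = \left(2 k^{2} + 0\right) k = 2 k^{2} k = 2 k^{3}$)
$L{\left(8 \right)} \left(-12\right) + \frac{\left(17 + j{\left(6,2 \right)}\right) \frac{1}{-16 + 23}}{44} = 2 \cdot 8^{3} \left(-12\right) + \frac{\left(17 + \frac{6}{5}\right) \frac{1}{-16 + 23}}{44} = 2 \cdot 512 \left(-12\right) + \frac{91}{5 \cdot 7} \cdot \frac{1}{44} = 1024 \left(-12\right) + \frac{91}{5} \cdot \frac{1}{7} \cdot \frac{1}{44} = -12288 + \frac{13}{5} \cdot \frac{1}{44} = -12288 + \frac{13}{220} = - \frac{2703347}{220}$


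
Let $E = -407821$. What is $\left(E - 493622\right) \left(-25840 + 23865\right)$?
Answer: $1780349925$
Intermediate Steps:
$\left(E - 493622\right) \left(-25840 + 23865\right) = \left(-407821 - 493622\right) \left(-25840 + 23865\right) = \left(-901443\right) \left(-1975\right) = 1780349925$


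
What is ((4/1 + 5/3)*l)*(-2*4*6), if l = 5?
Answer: -1360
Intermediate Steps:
((4/1 + 5/3)*l)*(-2*4*6) = ((4/1 + 5/3)*5)*(-2*4*6) = ((4*1 + 5*(1/3))*5)*(-8*6) = ((4 + 5/3)*5)*(-48) = ((17/3)*5)*(-48) = (85/3)*(-48) = -1360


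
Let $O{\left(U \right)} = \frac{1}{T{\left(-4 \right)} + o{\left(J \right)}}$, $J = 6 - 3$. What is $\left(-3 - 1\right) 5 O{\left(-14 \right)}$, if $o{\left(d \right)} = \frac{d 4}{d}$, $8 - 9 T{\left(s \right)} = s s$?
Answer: $- \frac{45}{7} \approx -6.4286$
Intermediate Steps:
$T{\left(s \right)} = \frac{8}{9} - \frac{s^{2}}{9}$ ($T{\left(s \right)} = \frac{8}{9} - \frac{s s}{9} = \frac{8}{9} - \frac{s^{2}}{9}$)
$J = 3$
$o{\left(d \right)} = 4$ ($o{\left(d \right)} = \frac{4 d}{d} = 4$)
$O{\left(U \right)} = \frac{9}{28}$ ($O{\left(U \right)} = \frac{1}{\left(\frac{8}{9} - \frac{\left(-4\right)^{2}}{9}\right) + 4} = \frac{1}{\left(\frac{8}{9} - \frac{16}{9}\right) + 4} = \frac{1}{- \frac{8}{9} + 4} = \frac{1}{\frac{28}{9}} = \frac{9}{28}$)
$\left(-3 - 1\right) 5 O{\left(-14 \right)} = \left(-3 - 1\right) 5 \cdot \frac{9}{28} = \left(-4\right) 5 \cdot \frac{9}{28} = \left(-20\right) \frac{9}{28} = - \frac{45}{7}$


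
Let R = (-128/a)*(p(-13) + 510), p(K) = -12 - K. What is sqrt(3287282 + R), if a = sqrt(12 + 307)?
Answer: sqrt(334517103602 - 20865152*sqrt(319))/319 ≈ 1812.1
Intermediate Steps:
a = sqrt(319) ≈ 17.861
R = -65408*sqrt(319)/319 (R = (-128*sqrt(319)/319)*((-12 - 1*(-13)) + 510) = (-128*sqrt(319)/319)*((-12 + 13) + 510) = (-128*sqrt(319)/319)*(1 + 510) = -128*sqrt(319)/319*511 = -65408*sqrt(319)/319 ≈ -3662.1)
sqrt(3287282 + R) = sqrt(3287282 - 65408*sqrt(319)/319)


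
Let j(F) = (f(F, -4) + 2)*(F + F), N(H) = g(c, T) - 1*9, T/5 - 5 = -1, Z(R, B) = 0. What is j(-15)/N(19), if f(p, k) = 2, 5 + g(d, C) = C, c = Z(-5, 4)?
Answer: -20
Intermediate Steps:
T = 20 (T = 25 + 5*(-1) = 25 - 5 = 20)
c = 0
g(d, C) = -5 + C
N(H) = 6 (N(H) = (-5 + 20) - 1*9 = 15 - 9 = 6)
j(F) = 8*F (j(F) = (2 + 2)*(F + F) = 4*(2*F) = 8*F)
j(-15)/N(19) = (8*(-15))/6 = -120*⅙ = -20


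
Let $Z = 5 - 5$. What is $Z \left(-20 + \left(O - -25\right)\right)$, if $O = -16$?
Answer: $0$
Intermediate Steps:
$Z = 0$ ($Z = 5 - 5 = 0$)
$Z \left(-20 + \left(O - -25\right)\right) = 0 \left(-20 - -9\right) = 0 \left(-20 + \left(-16 + 25\right)\right) = 0 \left(-20 + 9\right) = 0 \left(-11\right) = 0$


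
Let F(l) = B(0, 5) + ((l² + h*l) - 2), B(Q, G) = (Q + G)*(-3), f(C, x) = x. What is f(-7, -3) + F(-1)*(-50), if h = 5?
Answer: 1047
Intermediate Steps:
B(Q, G) = -3*G - 3*Q (B(Q, G) = (G + Q)*(-3) = -3*G - 3*Q)
F(l) = -17 + l² + 5*l (F(l) = (-3*5 - 3*0) + ((l² + 5*l) - 2) = (-15 + 0) + (-2 + l² + 5*l) = -15 + (-2 + l² + 5*l) = -17 + l² + 5*l)
f(-7, -3) + F(-1)*(-50) = -3 + (-17 + (-1)² + 5*(-1))*(-50) = -3 + (-17 + 1 - 5)*(-50) = -3 - 21*(-50) = -3 + 1050 = 1047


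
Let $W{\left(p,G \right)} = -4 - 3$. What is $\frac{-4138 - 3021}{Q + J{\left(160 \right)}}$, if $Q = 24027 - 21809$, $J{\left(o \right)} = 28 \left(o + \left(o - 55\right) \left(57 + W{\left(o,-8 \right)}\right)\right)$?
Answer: $- \frac{7159}{153698} \approx -0.046578$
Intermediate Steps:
$W{\left(p,G \right)} = -7$
$J{\left(o \right)} = -77000 + 1428 o$ ($J{\left(o \right)} = 28 \left(o + \left(o - 55\right) \left(57 - 7\right)\right) = 28 \left(o + \left(-55 + o\right) 50\right) = 28 \left(o + \left(-2750 + 50 o\right)\right) = 28 \left(-2750 + 51 o\right) = -77000 + 1428 o$)
$Q = 2218$ ($Q = 24027 - 21809 = 2218$)
$\frac{-4138 - 3021}{Q + J{\left(160 \right)}} = \frac{-4138 - 3021}{2218 + \left(-77000 + 1428 \cdot 160\right)} = - \frac{7159}{2218 + \left(-77000 + 228480\right)} = - \frac{7159}{2218 + 151480} = - \frac{7159}{153698}$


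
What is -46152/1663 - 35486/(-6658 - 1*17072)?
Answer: -518086871/19731495 ≈ -26.257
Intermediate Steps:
-46152/1663 - 35486/(-6658 - 1*17072) = -46152*1/1663 - 35486/(-6658 - 17072) = -46152/1663 - 35486/(-23730) = -46152/1663 - 35486*(-1/23730) = -46152/1663 + 17743/11865 = -518086871/19731495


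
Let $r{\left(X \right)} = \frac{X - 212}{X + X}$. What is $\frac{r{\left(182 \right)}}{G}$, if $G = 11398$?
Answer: $- \frac{15}{2074436} \approx -7.2309 \cdot 10^{-6}$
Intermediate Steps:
$r{\left(X \right)} = \frac{-212 + X}{2 X}$
$\frac{r{\left(182 \right)}}{G} = \frac{\frac{1}{2} \cdot \frac{1}{182} \left(-212 + 182\right)}{11398} = \frac{1}{2} \cdot \frac{1}{182} \left(-30\right) \frac{1}{11398} = \left(- \frac{15}{182}\right) \frac{1}{11398} = - \frac{15}{2074436}$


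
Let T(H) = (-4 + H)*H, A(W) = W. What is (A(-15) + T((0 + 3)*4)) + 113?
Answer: 194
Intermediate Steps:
T(H) = H*(-4 + H)
(A(-15) + T((0 + 3)*4)) + 113 = (-15 + ((0 + 3)*4)*(-4 + (0 + 3)*4)) + 113 = (-15 + (3*4)*(-4 + 3*4)) + 113 = (-15 + 12*(-4 + 12)) + 113 = (-15 + 12*8) + 113 = (-15 + 96) + 113 = 81 + 113 = 194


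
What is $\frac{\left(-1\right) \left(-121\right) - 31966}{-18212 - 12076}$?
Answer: $\frac{10615}{10096} \approx 1.0514$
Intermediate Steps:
$\frac{\left(-1\right) \left(-121\right) - 31966}{-18212 - 12076} = \frac{121 - 31966}{-30288} = \left(-31845\right) \left(- \frac{1}{30288}\right) = \frac{10615}{10096}$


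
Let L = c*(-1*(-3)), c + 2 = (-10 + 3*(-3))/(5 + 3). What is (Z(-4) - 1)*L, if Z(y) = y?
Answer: 525/8 ≈ 65.625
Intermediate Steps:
c = -35/8 (c = -2 + (-10 + 3*(-3))/(5 + 3) = -2 + (-10 - 9)/8 = -2 - 19*⅛ = -2 - 19/8 = -35/8 ≈ -4.3750)
L = -105/8 (L = -(-35)*(-3)/8 = -35/8*3 = -105/8 ≈ -13.125)
(Z(-4) - 1)*L = (-4 - 1)*(-105/8) = -5*(-105/8) = 525/8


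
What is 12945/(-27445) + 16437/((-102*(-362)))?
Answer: -1791181/67558612 ≈ -0.026513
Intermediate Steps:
12945/(-27445) + 16437/((-102*(-362))) = 12945*(-1/27445) + 16437/36924 = -2589/5489 + 16437*(1/36924) = -2589/5489 + 5479/12308 = -1791181/67558612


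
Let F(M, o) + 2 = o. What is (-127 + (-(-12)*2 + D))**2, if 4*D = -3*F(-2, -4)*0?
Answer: 10609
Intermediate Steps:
F(M, o) = -2 + o
D = 0 (D = (-3*(-2 - 4)*0)/4 = (-3*(-6)*0)/4 = (18*0)/4 = (1/4)*0 = 0)
(-127 + (-(-12)*2 + D))**2 = (-127 + (-(-12)*2 + 0))**2 = (-127 + (-4*(-6) + 0))**2 = (-127 + (24 + 0))**2 = (-127 + 24)**2 = (-103)**2 = 10609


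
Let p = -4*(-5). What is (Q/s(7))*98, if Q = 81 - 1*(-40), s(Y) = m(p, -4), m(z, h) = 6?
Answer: 5929/3 ≈ 1976.3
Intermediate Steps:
p = 20
s(Y) = 6
Q = 121 (Q = 81 + 40 = 121)
(Q/s(7))*98 = (121/6)*98 = 5929/3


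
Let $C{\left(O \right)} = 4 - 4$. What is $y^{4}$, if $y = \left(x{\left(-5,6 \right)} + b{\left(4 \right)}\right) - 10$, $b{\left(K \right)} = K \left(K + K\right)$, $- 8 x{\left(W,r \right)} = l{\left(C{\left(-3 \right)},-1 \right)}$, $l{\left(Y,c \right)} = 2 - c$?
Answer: $\frac{895745041}{4096} \approx 2.1869 \cdot 10^{5}$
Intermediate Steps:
$C{\left(O \right)} = 0$
$x{\left(W,r \right)} = - \frac{3}{8}$ ($x{\left(W,r \right)} = - \frac{2 - -1}{8} = - \frac{2 + 1}{8} = \left(- \frac{1}{8}\right) 3 = - \frac{3}{8}$)
$b{\left(K \right)} = 2 K^{2}$ ($b{\left(K \right)} = K 2 K = 2 K^{2}$)
$y = \frac{173}{8}$ ($y = \left(- \frac{3}{8} + 2 \cdot 4^{2}\right) - 10 = \left(- \frac{3}{8} + 2 \cdot 16\right) - 10 = \left(- \frac{3}{8} + 32\right) - 10 = \frac{253}{8} - 10 = \frac{173}{8} \approx 21.625$)
$y^{4} = \left(\frac{173}{8}\right)^{4} = \frac{895745041}{4096}$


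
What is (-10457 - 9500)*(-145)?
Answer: 2893765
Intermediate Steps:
(-10457 - 9500)*(-145) = -19957*(-145) = 2893765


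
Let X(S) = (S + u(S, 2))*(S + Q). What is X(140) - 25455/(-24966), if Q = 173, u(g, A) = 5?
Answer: 377702455/8322 ≈ 45386.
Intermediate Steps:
X(S) = (5 + S)*(173 + S) (X(S) = (S + 5)*(S + 173) = (5 + S)*(173 + S))
X(140) - 25455/(-24966) = (865 + 140² + 178*140) - 25455/(-24966) = (865 + 19600 + 24920) - 25455*(-1/24966) = 45385 + 8485/8322 = 377702455/8322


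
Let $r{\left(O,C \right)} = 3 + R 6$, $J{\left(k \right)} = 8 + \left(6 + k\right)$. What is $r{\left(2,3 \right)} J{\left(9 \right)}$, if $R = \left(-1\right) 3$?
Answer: $-345$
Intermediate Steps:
$R = -3$
$J{\left(k \right)} = 14 + k$
$r{\left(O,C \right)} = -15$ ($r{\left(O,C \right)} = 3 - 18 = -15$)
$r{\left(2,3 \right)} J{\left(9 \right)} = - 15 \left(14 + 9\right) = \left(-15\right) 23 = -345$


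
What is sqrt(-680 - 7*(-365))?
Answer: 25*sqrt(3) ≈ 43.301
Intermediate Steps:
sqrt(-680 - 7*(-365)) = sqrt(-680 + 2555) = sqrt(1875) = 25*sqrt(3)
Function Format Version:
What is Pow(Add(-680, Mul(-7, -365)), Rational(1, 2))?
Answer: Mul(25, Pow(3, Rational(1, 2))) ≈ 43.301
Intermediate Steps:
Pow(Add(-680, Mul(-7, -365)), Rational(1, 2)) = Pow(Add(-680, 2555), Rational(1, 2)) = Pow(1875, Rational(1, 2)) = Mul(25, Pow(3, Rational(1, 2)))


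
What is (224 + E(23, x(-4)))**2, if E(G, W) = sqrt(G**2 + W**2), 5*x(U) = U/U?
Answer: (1120 + sqrt(13226))**2/25 ≈ 61009.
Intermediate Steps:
x(U) = 1/5 (x(U) = (U/U)/5 = (1/5)*1 = 1/5)
(224 + E(23, x(-4)))**2 = (224 + sqrt(23**2 + (1/5)**2))**2 = (224 + sqrt(529 + 1/25))**2 = (224 + sqrt(13226/25))**2 = (224 + sqrt(13226)/5)**2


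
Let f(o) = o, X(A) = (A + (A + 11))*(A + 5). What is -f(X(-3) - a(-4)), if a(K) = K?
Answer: -14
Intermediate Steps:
X(A) = (5 + A)*(11 + 2*A) (X(A) = (A + (11 + A))*(5 + A) = (11 + 2*A)*(5 + A) = (5 + A)*(11 + 2*A))
-f(X(-3) - a(-4)) = -((55 + 2*(-3)**2 + 21*(-3)) - 1*(-4)) = -((55 + 2*9 - 63) + 4) = -((55 + 18 - 63) + 4) = -(10 + 4) = -1*14 = -14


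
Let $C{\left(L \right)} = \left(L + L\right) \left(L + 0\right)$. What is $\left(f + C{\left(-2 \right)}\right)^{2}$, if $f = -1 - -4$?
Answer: $121$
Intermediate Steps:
$C{\left(L \right)} = 2 L^{2}$ ($C{\left(L \right)} = 2 L L = 2 L^{2}$)
$f = 3$ ($f = -1 + 4 = 3$)
$\left(f + C{\left(-2 \right)}\right)^{2} = \left(3 + 2 \left(-2\right)^{2}\right)^{2} = \left(3 + 2 \cdot 4\right)^{2} = \left(3 + 8\right)^{2} = 11^{2} = 121$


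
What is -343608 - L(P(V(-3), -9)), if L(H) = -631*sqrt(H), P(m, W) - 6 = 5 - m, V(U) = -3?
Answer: -343608 + 631*sqrt(14) ≈ -3.4125e+5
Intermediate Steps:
P(m, W) = 11 - m (P(m, W) = 6 + (5 - m) = 11 - m)
-343608 - L(P(V(-3), -9)) = -343608 - (-631)*sqrt(11 - 1*(-3)) = -343608 - (-631)*sqrt(11 + 3) = -343608 - (-631)*sqrt(14) = -343608 + 631*sqrt(14)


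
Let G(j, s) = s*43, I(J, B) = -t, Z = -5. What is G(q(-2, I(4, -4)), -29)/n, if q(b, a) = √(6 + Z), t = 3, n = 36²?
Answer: -1247/1296 ≈ -0.96219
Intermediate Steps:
n = 1296
I(J, B) = -3 (I(J, B) = -1*3 = -3)
q(b, a) = 1 (q(b, a) = √(6 - 5) = √1 = 1)
G(j, s) = 43*s
G(q(-2, I(4, -4)), -29)/n = (43*(-29))/1296 = -1247*1/1296 = -1247/1296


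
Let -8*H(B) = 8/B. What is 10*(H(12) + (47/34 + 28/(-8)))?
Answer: -2245/102 ≈ -22.010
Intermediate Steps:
H(B) = -1/B
10*(H(12) + (47/34 + 28/(-8))) = 10*(-1/12 + (47/34 + 28/(-8))) = 10*(-1*1/12 + (47*(1/34) + 28*(-⅛))) = 10*(-1/12 + (47/34 - 7/2)) = 10*(-1/12 - 36/17) = 10*(-449/204) = -2245/102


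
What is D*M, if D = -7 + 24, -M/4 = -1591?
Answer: 108188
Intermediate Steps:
M = 6364 (M = -4*(-1591) = 6364)
D = 17
D*M = 17*6364 = 108188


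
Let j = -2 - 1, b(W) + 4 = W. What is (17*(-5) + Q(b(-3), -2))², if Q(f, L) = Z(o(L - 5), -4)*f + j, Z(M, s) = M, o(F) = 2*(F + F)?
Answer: 11664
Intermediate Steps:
o(F) = 4*F (o(F) = 2*(2*F) = 4*F)
b(W) = -4 + W
j = -3
Q(f, L) = -3 + f*(-20 + 4*L) (Q(f, L) = (4*(L - 5))*f - 3 = (4*(-5 + L))*f - 3 = (-20 + 4*L)*f - 3 = f*(-20 + 4*L) - 3 = -3 + f*(-20 + 4*L))
(17*(-5) + Q(b(-3), -2))² = (17*(-5) + (-3 + 4*(-4 - 3)*(-5 - 2)))² = (-85 + (-3 + 4*(-7)*(-7)))² = (-85 + (-3 + 196))² = (-85 + 193)² = 108² = 11664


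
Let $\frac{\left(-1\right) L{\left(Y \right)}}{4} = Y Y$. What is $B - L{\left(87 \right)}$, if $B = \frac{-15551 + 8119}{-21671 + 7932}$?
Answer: $\frac{415969396}{13739} \approx 30277.0$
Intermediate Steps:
$L{\left(Y \right)} = - 4 Y^{2}$ ($L{\left(Y \right)} = - 4 Y Y = - 4 Y^{2}$)
$B = \frac{7432}{13739}$ ($B = - \frac{7432}{-13739} = \left(-7432\right) \left(- \frac{1}{13739}\right) = \frac{7432}{13739} \approx 0.54094$)
$B - L{\left(87 \right)} = \frac{7432}{13739} - - 4 \cdot 87^{2} = \frac{7432}{13739} - \left(-4\right) 7569 = \frac{7432}{13739} - -30276 = \frac{7432}{13739} + 30276 = \frac{415969396}{13739}$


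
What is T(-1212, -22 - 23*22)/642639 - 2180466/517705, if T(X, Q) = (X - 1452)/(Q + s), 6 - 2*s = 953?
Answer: -935568659561694/222130979753495 ≈ -4.2118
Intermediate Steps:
s = -947/2 (s = 3 - ½*953 = 3 - 953/2 = -947/2 ≈ -473.50)
T(X, Q) = (-1452 + X)/(-947/2 + Q) (T(X, Q) = (X - 1452)/(Q - 947/2) = (-1452 + X)/(-947/2 + Q))
T(-1212, -22 - 23*22)/642639 - 2180466/517705 = (2*(-1452 - 1212)/(-947 + 2*(-22 - 23*22)))/642639 - 2180466/517705 = (2*(-2664)/(-947 + 2*(-22 - 506)))*(1/642639) - 2180466*1/517705 = (2*(-2664)/(-947 + 2*(-528)))*(1/642639) - 2180466/517705 = (2*(-2664)/(-947 - 1056))*(1/642639) - 2180466/517705 = (2*(-2664)/(-2003))*(1/642639) - 2180466/517705 = (2*(-1/2003)*(-2664))*(1/642639) - 2180466/517705 = (5328/2003)*(1/642639) - 2180466/517705 = 1776/429068639 - 2180466/517705 = -935568659561694/222130979753495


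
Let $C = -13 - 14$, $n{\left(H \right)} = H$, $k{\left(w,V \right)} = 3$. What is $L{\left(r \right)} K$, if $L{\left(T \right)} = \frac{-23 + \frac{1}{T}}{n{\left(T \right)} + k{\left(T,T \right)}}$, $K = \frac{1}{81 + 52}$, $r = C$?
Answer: $\frac{311}{43092} \approx 0.0072171$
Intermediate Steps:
$C = -27$ ($C = -13 - 14 = -27$)
$r = -27$
$K = \frac{1}{133} \approx 0.0075188$
$L{\left(T \right)} = \frac{-23 + \frac{1}{T}}{3 + T}$ ($L{\left(T \right)} = \frac{-23 + \frac{1}{T}}{T + 3} = \frac{-23 + \frac{1}{T}}{3 + T}$)
$L{\left(r \right)} K = \frac{1 - -621}{\left(-27\right) \left(3 - 27\right)} \frac{1}{133} = - \frac{1 + 621}{27 \left(-24\right)} \frac{1}{133} = \left(- \frac{1}{27}\right) \left(- \frac{1}{24}\right) 622 \cdot \frac{1}{133} = \frac{311}{324} \cdot \frac{1}{133} = \frac{311}{43092}$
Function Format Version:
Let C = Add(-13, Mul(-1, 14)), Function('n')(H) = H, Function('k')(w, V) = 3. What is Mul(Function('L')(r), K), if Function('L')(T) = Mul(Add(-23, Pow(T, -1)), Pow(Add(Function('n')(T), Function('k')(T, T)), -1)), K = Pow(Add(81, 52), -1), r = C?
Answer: Rational(311, 43092) ≈ 0.0072171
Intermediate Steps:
C = -27 (C = Add(-13, -14) = -27)
r = -27
K = Rational(1, 133) (K = Pow(133, -1) = Rational(1, 133) ≈ 0.0075188)
Function('L')(T) = Mul(Pow(Add(3, T), -1), Add(-23, Pow(T, -1))) (Function('L')(T) = Mul(Add(-23, Pow(T, -1)), Pow(Add(T, 3), -1)) = Mul(Add(-23, Pow(T, -1)), Pow(Add(3, T), -1)) = Mul(Pow(Add(3, T), -1), Add(-23, Pow(T, -1))))
Mul(Function('L')(r), K) = Mul(Mul(Pow(-27, -1), Pow(Add(3, -27), -1), Add(1, Mul(-23, -27))), Rational(1, 133)) = Mul(Mul(Rational(-1, 27), Pow(-24, -1), Add(1, 621)), Rational(1, 133)) = Mul(Mul(Rational(-1, 27), Rational(-1, 24), 622), Rational(1, 133)) = Mul(Rational(311, 324), Rational(1, 133)) = Rational(311, 43092)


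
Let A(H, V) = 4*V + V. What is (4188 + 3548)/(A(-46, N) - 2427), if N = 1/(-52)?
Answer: -402272/126209 ≈ -3.1873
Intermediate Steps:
N = -1/52 ≈ -0.019231
A(H, V) = 5*V
(4188 + 3548)/(A(-46, N) - 2427) = (4188 + 3548)/(5*(-1/52) - 2427) = 7736/(-5/52 - 2427) = 7736/(-126209/52) = 7736*(-52/126209) = -402272/126209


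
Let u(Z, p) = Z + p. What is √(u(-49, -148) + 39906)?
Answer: √39709 ≈ 199.27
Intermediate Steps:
√(u(-49, -148) + 39906) = √((-49 - 148) + 39906) = √(-197 + 39906) = √39709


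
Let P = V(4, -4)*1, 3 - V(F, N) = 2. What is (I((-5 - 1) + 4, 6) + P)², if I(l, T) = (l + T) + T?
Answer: 121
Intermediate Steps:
V(F, N) = 1 (V(F, N) = 3 - 1*2 = 3 - 2 = 1)
I(l, T) = l + 2*T (I(l, T) = (T + l) + T = l + 2*T)
P = 1 (P = 1*1 = 1)
(I((-5 - 1) + 4, 6) + P)² = ((((-5 - 1) + 4) + 2*6) + 1)² = (((-6 + 4) + 12) + 1)² = ((-2 + 12) + 1)² = (10 + 1)² = 11² = 121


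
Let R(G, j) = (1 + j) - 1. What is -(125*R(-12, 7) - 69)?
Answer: -806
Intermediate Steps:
R(G, j) = j
-(125*R(-12, 7) - 69) = -(125*7 - 69) = -(875 - 69) = -1*806 = -806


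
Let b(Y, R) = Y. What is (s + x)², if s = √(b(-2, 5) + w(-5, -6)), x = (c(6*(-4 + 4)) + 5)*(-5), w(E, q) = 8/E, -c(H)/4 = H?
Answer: 3107/5 - 30*I*√10 ≈ 621.4 - 94.868*I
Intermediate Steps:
c(H) = -4*H
x = -25 (x = (-24*(-4 + 4) + 5)*(-5) = (-24*0 + 5)*(-5) = (-4*0 + 5)*(-5) = (0 + 5)*(-5) = 5*(-5) = -25)
s = 3*I*√10/5 (s = √(-2 + 8/(-5)) = √(-2 + 8*(-⅕)) = √(-2 - 8/5) = √(-18/5) = 3*I*√10/5 ≈ 1.8974*I)
(s + x)² = (3*I*√10/5 - 25)² = (-25 + 3*I*√10/5)²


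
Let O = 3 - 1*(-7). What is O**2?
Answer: 100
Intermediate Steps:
O = 10 (O = 3 + 7 = 10)
O**2 = 10**2 = 100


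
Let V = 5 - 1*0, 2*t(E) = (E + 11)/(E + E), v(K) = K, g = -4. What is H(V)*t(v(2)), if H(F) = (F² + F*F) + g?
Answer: 299/4 ≈ 74.750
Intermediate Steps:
t(E) = (11 + E)/(4*E) (t(E) = ((E + 11)/(E + E))/2 = ((11 + E)/((2*E)))/2 = ((11 + E)*(1/(2*E)))/2 = ((11 + E)/(2*E))/2 = (11 + E)/(4*E))
V = 5 (V = 5 + 0 = 5)
H(F) = -4 + 2*F² (H(F) = (F² + F*F) - 4 = (F² + F²) - 4 = 2*F² - 4 = -4 + 2*F²)
H(V)*t(v(2)) = (-4 + 2*5²)*((¼)*(11 + 2)/2) = (-4 + 2*25)*((¼)*(½)*13) = (-4 + 50)*(13/8) = 46*(13/8) = 299/4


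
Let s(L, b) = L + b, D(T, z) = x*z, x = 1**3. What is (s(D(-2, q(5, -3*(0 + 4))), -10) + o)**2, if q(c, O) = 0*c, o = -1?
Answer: 121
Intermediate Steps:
x = 1
q(c, O) = 0
D(T, z) = z (D(T, z) = 1*z = z)
(s(D(-2, q(5, -3*(0 + 4))), -10) + o)**2 = ((0 - 10) - 1)**2 = (-10 - 1)**2 = (-11)**2 = 121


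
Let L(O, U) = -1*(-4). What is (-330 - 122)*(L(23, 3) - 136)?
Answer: 59664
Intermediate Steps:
L(O, U) = 4
(-330 - 122)*(L(23, 3) - 136) = (-330 - 122)*(4 - 136) = -452*(-132) = 59664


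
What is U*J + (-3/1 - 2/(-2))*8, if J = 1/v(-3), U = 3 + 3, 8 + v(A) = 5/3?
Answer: -322/19 ≈ -16.947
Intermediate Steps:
v(A) = -19/3 (v(A) = -8 + 5/3 = -19/3)
U = 6
J = -3/19 (J = 1/(-19/3) = -3/19 ≈ -0.15789)
U*J + (-3/1 - 2/(-2))*8 = 6*(-3/19) + (-3/1 - 2/(-2))*8 = -18/19 + (-3*1 - 2*(-½))*8 = -18/19 + (-3 + 1)*8 = -18/19 - 2*8 = -18/19 - 16 = -322/19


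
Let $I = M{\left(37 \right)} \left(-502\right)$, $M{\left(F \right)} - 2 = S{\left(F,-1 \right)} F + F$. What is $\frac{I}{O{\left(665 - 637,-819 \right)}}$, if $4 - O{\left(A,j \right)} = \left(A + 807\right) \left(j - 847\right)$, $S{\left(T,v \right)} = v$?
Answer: $- \frac{502}{695557} \approx -0.00072172$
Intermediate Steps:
$O{\left(A,j \right)} = 4 - \left(-847 + j\right) \left(807 + A\right)$ ($O{\left(A,j \right)} = 4 - \left(A + 807\right) \left(j - 847\right) = 4 - \left(807 + A\right) \left(-847 + j\right) = 4 - \left(-847 + j\right) \left(807 + A\right)$)
$M{\left(F \right)} = 2$ ($M{\left(F \right)} = 2 + \left(- F + F\right) = 2 + 0 = 2$)
$I = -1004$ ($I = 2 \left(-502\right) = -1004$)
$\frac{I}{O{\left(665 - 637,-819 \right)}} = - \frac{1004}{683533 - -660933 + 847 \left(665 - 637\right) - \left(665 - 637\right) \left(-819\right)} = - \frac{1004}{683533 + 660933 + 847 \left(665 - 637\right) - \left(665 - 637\right) \left(-819\right)} = - \frac{1004}{683533 + 660933 + 847 \cdot 28 - 28 \left(-819\right)} = - \frac{1004}{683533 + 660933 + 23716 + 22932} = - \frac{1004}{1391114} = \left(-1004\right) \frac{1}{1391114} = - \frac{502}{695557}$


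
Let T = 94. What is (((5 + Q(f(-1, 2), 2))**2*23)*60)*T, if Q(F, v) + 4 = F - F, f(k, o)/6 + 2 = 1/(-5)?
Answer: 129720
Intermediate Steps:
f(k, o) = -66/5 (f(k, o) = -12 + 6/(-5) = -12 + 6*(-1/5) = -12 - 6/5 = -66/5)
Q(F, v) = -4 (Q(F, v) = -4 + (F - F) = -4 + 0 = -4)
(((5 + Q(f(-1, 2), 2))**2*23)*60)*T = (((5 - 4)**2*23)*60)*94 = ((1**2*23)*60)*94 = ((1*23)*60)*94 = (23*60)*94 = 1380*94 = 129720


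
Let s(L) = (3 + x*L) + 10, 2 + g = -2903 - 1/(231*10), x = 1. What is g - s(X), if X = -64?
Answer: -6592741/2310 ≈ -2854.0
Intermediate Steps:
g = -6710551/2310 (g = -2 + (-2903 - 1/(231*10)) = -2 + (-2903 - 1/2310) = -2 - 6705931/2310 = -6710551/2310 ≈ -2905.0)
s(L) = 13 + L (s(L) = (3 + 1*L) + 10 = (3 + L) + 10 = 13 + L)
g - s(X) = -6710551/2310 - (13 - 64) = -6710551/2310 - 1*(-51) = -6710551/2310 + 51 = -6592741/2310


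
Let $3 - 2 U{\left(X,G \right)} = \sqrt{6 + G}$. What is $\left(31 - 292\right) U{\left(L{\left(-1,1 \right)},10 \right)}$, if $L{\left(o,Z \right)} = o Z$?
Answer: $\frac{261}{2} \approx 130.5$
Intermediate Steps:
$L{\left(o,Z \right)} = Z o$
$U{\left(X,G \right)} = \frac{3}{2} - \frac{\sqrt{6 + G}}{2}$
$\left(31 - 292\right) U{\left(L{\left(-1,1 \right)},10 \right)} = \left(31 - 292\right) \left(\frac{3}{2} - \frac{\sqrt{6 + 10}}{2}\right) = - 261 \left(\frac{3}{2} - \frac{\sqrt{16}}{2}\right) = - 261 \left(\frac{3}{2} - 2\right) = \left(-261\right) \left(- \frac{1}{2}\right) = \frac{261}{2}$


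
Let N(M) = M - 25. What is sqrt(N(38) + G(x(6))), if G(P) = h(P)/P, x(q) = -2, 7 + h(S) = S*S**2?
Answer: sqrt(82)/2 ≈ 4.5277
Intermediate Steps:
h(S) = -7 + S**3 (h(S) = -7 + S*S**2 = -7 + S**3)
N(M) = -25 + M
G(P) = (-7 + P**3)/P
sqrt(N(38) + G(x(6))) = sqrt((-25 + 38) + (-7 + (-2)**3)/(-2)) = sqrt(13 - (-7 - 8)/2) = sqrt(13 - 1/2*(-15)) = sqrt(13 + 15/2) = sqrt(41/2) = sqrt(82)/2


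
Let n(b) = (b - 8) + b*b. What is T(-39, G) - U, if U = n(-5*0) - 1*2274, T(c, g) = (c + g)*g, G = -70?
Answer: 9912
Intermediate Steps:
T(c, g) = g*(c + g)
n(b) = -8 + b + b**2 (n(b) = (-8 + b) + b**2 = -8 + b + b**2)
U = -2282 (U = (-8 - 5*0 + (-5*0)**2) - 1*2274 = (-8 + 0 + 0**2) - 2274 = (-8 + 0 + 0) - 2274 = -8 - 2274 = -2282)
T(-39, G) - U = -70*(-39 - 70) - 1*(-2282) = -70*(-109) + 2282 = 7630 + 2282 = 9912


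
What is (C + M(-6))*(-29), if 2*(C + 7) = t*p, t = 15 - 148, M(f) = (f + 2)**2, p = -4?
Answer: -7975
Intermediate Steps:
M(f) = (2 + f)**2
t = -133
C = 259 (C = -7 + (-133*(-4))/2 = -7 + (1/2)*532 = -7 + 266 = 259)
(C + M(-6))*(-29) = (259 + (2 - 6)**2)*(-29) = (259 + (-4)**2)*(-29) = (259 + 16)*(-29) = 275*(-29) = -7975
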